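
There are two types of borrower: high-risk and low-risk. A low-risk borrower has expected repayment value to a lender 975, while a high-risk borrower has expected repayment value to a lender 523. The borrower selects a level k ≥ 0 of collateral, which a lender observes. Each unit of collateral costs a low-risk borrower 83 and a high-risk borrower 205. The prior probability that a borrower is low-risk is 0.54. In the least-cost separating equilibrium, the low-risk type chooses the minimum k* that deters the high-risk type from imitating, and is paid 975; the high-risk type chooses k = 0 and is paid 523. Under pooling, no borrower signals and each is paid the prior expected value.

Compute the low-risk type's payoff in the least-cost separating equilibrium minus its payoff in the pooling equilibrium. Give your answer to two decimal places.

24.92

Least-cost separating signal: k* solves 523 = 975 − 205·k*, so k* = (975 − 523)/205 ≈ 2.2049.
Low-risk type's separating payoff: 975 − 83 × k* = 975 − 83 × (975 − 523)/205 = 975 − 37516/205 ≈ 791.9951.
Pooling payoff: 0.54 × 975 + 0.46 × 523 = 767.08.
Difference: 791.9951 − 767.08 = 24.9151, i.e. 24.92 to two decimal places.
The low-risk type prefers to separate.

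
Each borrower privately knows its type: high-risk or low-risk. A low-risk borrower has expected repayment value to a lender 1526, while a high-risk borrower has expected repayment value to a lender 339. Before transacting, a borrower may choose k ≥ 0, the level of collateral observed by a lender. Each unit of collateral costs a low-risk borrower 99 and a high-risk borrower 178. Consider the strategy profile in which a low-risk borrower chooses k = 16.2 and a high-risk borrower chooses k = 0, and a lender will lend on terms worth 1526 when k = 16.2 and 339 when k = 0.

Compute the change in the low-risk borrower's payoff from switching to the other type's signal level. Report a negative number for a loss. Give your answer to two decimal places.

416.80

Playing k = 16.2 the low-risk borrower receives 1526 − 99 × 16.2 = -77.8.
Deviating to k = 0 yields 339 instead.
Gain from deviating: 339 − (-77.8) = 416.80.
The gain is positive, so the low-risk type's incentive-compatibility constraint is violated — this profile is not a separating equilibrium.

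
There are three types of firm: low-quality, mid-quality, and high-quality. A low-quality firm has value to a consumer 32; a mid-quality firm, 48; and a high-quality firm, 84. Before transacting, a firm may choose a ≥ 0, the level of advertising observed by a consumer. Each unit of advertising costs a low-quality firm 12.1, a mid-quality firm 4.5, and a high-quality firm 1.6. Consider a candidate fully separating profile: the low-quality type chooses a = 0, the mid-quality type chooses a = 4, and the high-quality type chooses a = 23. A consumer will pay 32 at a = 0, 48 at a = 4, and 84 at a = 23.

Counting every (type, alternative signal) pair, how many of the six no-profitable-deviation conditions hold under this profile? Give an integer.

5

Low-quality (own payoff 32): to a=4 gives 48 − 12.1×4 = -0.4 → no gain ✓; to a=23 gives 84 − 12.1×23 = -194.3 → no gain ✓.
Mid-quality (own payoff 48 − 4.5×4 = 30): to a=0 gives 32 → profitable ✗; to a=23 gives 84 − 4.5×23 = -19.5 → no gain ✓.
High-quality (own payoff 84 − 1.6×23 = 47.2): to a=0 gives 32 → no gain ✓; to a=4 gives 48 − 1.6×4 = 41.6 → no gain ✓.
5 of the 6 constraints hold; not an equilibrium.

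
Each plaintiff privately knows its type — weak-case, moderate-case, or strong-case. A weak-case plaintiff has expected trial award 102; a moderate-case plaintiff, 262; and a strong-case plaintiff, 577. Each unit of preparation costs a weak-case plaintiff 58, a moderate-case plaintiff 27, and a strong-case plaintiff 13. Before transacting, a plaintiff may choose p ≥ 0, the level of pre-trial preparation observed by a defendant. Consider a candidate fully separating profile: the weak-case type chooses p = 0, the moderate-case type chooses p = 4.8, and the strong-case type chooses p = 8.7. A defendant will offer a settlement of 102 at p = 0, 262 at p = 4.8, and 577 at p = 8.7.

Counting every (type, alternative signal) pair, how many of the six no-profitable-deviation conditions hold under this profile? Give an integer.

Moderate-case (own payoff 262 − 27×4.8 = 132.4): to p=0 gives 102 → no gain ✓; to p=8.7 gives 577 − 27×8.7 = 342.1 → profitable ✗.
Weak-case (own payoff 102): to p=4.8 gives 262 − 58×4.8 = -16.4 → no gain ✓; to p=8.7 gives 577 − 58×8.7 = 72.4 → no gain ✓.
Strong-case (own payoff 577 − 13×8.7 = 463.9): to p=0 gives 102 → no gain ✓; to p=4.8 gives 262 − 13×4.8 = 199.6 → no gain ✓.
5 of the 6 constraints hold; not an equilibrium.

5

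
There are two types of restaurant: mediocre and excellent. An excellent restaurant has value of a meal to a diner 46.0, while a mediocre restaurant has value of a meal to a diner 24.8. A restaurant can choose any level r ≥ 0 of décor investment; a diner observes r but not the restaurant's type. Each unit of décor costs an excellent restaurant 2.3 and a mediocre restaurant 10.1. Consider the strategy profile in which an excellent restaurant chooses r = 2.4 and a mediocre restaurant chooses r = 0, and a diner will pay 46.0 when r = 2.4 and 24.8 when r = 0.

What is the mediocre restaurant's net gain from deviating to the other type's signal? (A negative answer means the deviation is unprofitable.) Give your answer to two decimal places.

-3.04

Playing r = 0 the mediocre restaurant receives 24.8.
Deviating to r = 2.4 brings payment 46.0 at cost 10.1 × 2.4 = 24.24, netting 21.76.
Gain from deviating: 21.76 − 24.8 = -3.04.
The gain is negative, so the mediocre type's incentive-compatibility constraint is satisfied.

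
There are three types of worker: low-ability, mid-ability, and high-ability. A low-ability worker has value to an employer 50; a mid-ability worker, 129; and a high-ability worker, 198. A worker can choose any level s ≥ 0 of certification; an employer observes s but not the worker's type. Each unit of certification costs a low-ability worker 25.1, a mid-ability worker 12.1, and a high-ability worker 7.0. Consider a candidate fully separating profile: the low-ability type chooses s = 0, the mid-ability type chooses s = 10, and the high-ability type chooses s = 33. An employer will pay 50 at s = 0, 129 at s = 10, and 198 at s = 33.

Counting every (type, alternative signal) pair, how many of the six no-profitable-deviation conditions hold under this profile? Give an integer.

3

High-ability (own payoff 198 − 7.0×33 = -33): to s=0 gives 50 → profitable ✗; to s=10 gives 129 − 7.0×10 = 59 → profitable ✗.
Low-ability (own payoff 50): to s=10 gives 129 − 25.1×10 = -122 → no gain ✓; to s=33 gives 198 − 25.1×33 = -630.3 → no gain ✓.
Mid-ability (own payoff 129 − 12.1×10 = 8): to s=0 gives 50 → profitable ✗; to s=33 gives 198 − 12.1×33 = -201.3 → no gain ✓.
3 of the 6 constraints hold; not an equilibrium.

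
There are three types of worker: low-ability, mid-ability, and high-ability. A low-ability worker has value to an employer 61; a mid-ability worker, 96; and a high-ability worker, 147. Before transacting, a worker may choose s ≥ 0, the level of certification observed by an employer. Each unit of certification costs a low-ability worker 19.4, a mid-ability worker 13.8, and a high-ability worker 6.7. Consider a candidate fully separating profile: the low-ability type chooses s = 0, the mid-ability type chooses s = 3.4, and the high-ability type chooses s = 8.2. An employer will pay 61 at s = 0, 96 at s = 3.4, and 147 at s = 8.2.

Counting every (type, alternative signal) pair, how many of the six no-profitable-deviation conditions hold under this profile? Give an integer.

Mid-ability (own payoff 96 − 13.8×3.4 = 49.08): to s=0 gives 61 → profitable ✗; to s=8.2 gives 147 − 13.8×8.2 = 33.84 → no gain ✓.
Low-ability (own payoff 61): to s=3.4 gives 96 − 19.4×3.4 = 30.04 → no gain ✓; to s=8.2 gives 147 − 19.4×8.2 = -12.08 → no gain ✓.
High-ability (own payoff 147 − 6.7×8.2 = 92.06): to s=0 gives 61 → no gain ✓; to s=3.4 gives 96 − 6.7×3.4 = 73.22 → no gain ✓.
5 of the 6 constraints hold; not an equilibrium.

5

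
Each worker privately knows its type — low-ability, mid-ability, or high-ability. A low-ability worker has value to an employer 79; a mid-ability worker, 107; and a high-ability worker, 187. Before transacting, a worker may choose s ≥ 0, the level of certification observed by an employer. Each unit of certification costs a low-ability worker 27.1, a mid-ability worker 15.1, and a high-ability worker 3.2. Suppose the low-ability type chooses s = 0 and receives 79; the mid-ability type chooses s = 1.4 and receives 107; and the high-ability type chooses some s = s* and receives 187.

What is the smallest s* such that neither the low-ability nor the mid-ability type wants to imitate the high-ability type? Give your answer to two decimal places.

Low-ability type (on-path payoff 79) won't mimic when 79 ≥ 187 − 27.1·s*, i.e. s* ≥ 3.99.
Mid-ability type (on-path payoff 107 − 15.1×1.4 = 85.86) won't mimic when 85.86 ≥ 187 − 15.1·s*, i.e. s* ≥ 6.70.
Both must hold, so s* = max(3.99, 6.70) = 6.70. The mid-ability type's constraint binds.

6.70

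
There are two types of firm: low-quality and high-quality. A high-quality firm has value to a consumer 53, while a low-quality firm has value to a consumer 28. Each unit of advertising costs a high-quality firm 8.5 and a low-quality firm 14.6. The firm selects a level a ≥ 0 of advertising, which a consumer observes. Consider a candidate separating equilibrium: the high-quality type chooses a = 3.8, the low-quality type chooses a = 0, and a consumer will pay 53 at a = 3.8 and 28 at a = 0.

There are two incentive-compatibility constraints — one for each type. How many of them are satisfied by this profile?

Low-quality type: stay at 0 → 28; mimic → 53 − 14.6 × 3.8 = -2.48. IC holds (28 ≥ -2.48).
High-quality type: signal → 53 − 8.5 × 3.8 = 20.7; deviate to 0 → 28. IC fails (20.7 < 28).
1 of 2 constraints hold, so this profile is not an equilibrium.

1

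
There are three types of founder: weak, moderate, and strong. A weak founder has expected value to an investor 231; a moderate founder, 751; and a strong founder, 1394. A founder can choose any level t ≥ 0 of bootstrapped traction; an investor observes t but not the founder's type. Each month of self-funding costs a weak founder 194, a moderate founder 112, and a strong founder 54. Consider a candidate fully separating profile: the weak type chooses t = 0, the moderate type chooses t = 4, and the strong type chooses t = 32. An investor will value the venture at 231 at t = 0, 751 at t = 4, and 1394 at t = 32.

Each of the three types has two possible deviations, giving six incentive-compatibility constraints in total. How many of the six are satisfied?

4

Moderate (own payoff 751 − 112×4 = 303): to t=0 gives 231 → no gain ✓; to t=32 gives 1394 − 112×32 = -2190 → no gain ✓.
Strong (own payoff 1394 − 54×32 = -334): to t=0 gives 231 → profitable ✗; to t=4 gives 751 − 54×4 = 535 → profitable ✗.
Weak (own payoff 231): to t=4 gives 751 − 194×4 = -25 → no gain ✓; to t=32 gives 1394 − 194×32 = -4814 → no gain ✓.
4 of the 6 constraints hold; not an equilibrium.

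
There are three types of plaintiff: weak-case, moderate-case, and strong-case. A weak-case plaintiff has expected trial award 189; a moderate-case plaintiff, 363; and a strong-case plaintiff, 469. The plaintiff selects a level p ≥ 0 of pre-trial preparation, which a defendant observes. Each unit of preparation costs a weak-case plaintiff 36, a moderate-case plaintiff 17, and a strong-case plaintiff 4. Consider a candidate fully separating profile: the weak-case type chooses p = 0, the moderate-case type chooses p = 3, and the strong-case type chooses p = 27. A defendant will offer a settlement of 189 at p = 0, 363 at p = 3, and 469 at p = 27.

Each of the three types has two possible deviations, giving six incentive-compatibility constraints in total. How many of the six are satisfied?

Weak-case (own payoff 189): to p=3 gives 363 − 36×3 = 255 → profitable ✗; to p=27 gives 469 − 36×27 = -503 → no gain ✓.
Strong-case (own payoff 469 − 4×27 = 361): to p=0 gives 189 → no gain ✓; to p=3 gives 363 − 4×3 = 351 → no gain ✓.
Moderate-case (own payoff 363 − 17×3 = 312): to p=0 gives 189 → no gain ✓; to p=27 gives 469 − 17×27 = 10 → no gain ✓.
5 of the 6 constraints hold; not an equilibrium.

5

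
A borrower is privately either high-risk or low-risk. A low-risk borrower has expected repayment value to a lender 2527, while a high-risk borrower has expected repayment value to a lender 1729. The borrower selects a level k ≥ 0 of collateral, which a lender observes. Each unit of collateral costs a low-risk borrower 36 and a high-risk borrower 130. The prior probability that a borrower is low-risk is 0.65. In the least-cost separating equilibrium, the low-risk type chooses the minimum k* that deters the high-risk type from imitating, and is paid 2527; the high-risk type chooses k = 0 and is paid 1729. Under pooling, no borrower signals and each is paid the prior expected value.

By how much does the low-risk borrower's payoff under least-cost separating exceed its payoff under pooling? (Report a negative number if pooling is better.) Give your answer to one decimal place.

Least-cost separating signal: k* solves 1729 = 2527 − 130·k*, so k* = (2527 − 1729)/130 ≈ 6.1385.
Low-risk type's separating payoff: 2527 − 36 × k* = 2527 − 36 × (2527 − 1729)/130 = 2527 − 28728/130 ≈ 2306.015.
Pooling payoff: 0.65 × 2527 + 0.35 × 1729 = 2247.7.
Difference: 2306.015 − 2247.7 = 58.315, i.e. 58.3 to one decimal place.
The low-risk type prefers to separate.

58.3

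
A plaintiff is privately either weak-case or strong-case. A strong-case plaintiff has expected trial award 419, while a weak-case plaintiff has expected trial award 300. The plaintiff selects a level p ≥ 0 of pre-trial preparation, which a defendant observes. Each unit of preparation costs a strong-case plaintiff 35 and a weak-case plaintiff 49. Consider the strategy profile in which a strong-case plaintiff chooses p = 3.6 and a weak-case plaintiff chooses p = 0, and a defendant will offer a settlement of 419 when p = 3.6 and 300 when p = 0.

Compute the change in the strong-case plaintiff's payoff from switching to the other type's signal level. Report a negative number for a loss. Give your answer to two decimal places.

7.00

Playing p = 3.6 the strong-case plaintiff receives 419 − 35 × 3.6 = 293.
Deviating to p = 0 yields 300 instead.
Gain from deviating: 300 − 293 = 7.00.
The gain is positive, so the strong-case type's incentive-compatibility constraint is violated — this profile is not a separating equilibrium.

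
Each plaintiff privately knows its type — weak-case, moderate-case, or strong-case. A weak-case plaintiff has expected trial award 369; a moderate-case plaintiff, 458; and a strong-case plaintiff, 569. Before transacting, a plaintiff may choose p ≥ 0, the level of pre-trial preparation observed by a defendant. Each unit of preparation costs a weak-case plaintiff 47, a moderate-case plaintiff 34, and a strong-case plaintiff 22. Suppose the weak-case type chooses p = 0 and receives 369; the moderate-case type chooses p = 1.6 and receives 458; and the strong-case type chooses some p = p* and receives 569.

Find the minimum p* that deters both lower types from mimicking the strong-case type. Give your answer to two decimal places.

4.86

Weak-case type (on-path payoff 369) won't mimic when 369 ≥ 569 − 47·p*, i.e. p* ≥ 4.26.
Moderate-case type (on-path payoff 458 − 34×1.6 = 403.6) won't mimic when 403.6 ≥ 569 − 34·p*, i.e. p* ≥ 4.86.
Both must hold, so p* = max(4.26, 4.86) = 4.86. The moderate-case type's constraint binds.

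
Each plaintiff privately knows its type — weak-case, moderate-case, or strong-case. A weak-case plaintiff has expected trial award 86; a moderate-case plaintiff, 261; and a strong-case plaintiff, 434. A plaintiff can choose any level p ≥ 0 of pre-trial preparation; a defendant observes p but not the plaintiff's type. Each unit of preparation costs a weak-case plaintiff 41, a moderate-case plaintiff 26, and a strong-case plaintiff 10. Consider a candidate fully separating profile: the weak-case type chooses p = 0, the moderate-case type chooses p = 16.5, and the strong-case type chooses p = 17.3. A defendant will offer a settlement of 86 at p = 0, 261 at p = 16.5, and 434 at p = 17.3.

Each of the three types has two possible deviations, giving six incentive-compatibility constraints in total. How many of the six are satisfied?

4

Strong-case (own payoff 434 − 10×17.3 = 261): to p=0 gives 86 → no gain ✓; to p=16.5 gives 261 − 10×16.5 = 96 → no gain ✓.
Weak-case (own payoff 86): to p=16.5 gives 261 − 41×16.5 = -415.5 → no gain ✓; to p=17.3 gives 434 − 41×17.3 = -275.3 → no gain ✓.
Moderate-case (own payoff 261 − 26×16.5 = -168): to p=0 gives 86 → profitable ✗; to p=17.3 gives 434 − 26×17.3 = -15.8 → profitable ✗.
4 of the 6 constraints hold; not an equilibrium.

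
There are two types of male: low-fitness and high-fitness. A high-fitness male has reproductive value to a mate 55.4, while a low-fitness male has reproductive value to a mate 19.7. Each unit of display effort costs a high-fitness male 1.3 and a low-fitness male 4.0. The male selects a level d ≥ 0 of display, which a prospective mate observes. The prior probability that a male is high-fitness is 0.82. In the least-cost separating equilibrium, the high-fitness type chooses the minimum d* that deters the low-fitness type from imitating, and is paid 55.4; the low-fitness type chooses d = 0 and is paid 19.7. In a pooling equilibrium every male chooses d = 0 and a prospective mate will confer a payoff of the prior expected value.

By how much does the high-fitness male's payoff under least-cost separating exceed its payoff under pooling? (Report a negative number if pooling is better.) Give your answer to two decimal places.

Least-cost separating signal: d* solves 19.7 = 55.4 − 4.0·d*, so d* = (55.4 − 19.7)/4.0 = 8.925.
High-fitness type's separating payoff: 55.4 − 1.3 × d* = 55.4 − 1.3 × (55.4 − 19.7)/4.0 = 55.4 − 46.41/4.0 = 43.7975.
Pooling payoff: 0.82 × 55.4 + 0.18 × 19.7 = 48.974.
Difference: 43.7975 − 48.974 = -5.1765, i.e. -5.18 to two decimal places.
The high-fitness type would prefer the pooling outcome.

-5.18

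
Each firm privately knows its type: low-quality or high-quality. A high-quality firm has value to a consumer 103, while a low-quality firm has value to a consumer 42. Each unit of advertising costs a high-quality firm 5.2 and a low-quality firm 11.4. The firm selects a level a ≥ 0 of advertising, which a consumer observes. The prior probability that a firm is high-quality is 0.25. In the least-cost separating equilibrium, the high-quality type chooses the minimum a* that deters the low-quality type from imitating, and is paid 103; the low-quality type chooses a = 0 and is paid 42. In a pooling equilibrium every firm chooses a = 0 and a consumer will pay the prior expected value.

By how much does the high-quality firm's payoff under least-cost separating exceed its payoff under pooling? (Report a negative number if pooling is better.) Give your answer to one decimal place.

Least-cost separating signal: a* solves 42 = 103 − 11.4·a*, so a* = (103 − 42)/11.4 ≈ 5.3509.
High-quality type's separating payoff: 103 − 5.2 × a* = 103 − 5.2 × (103 − 42)/11.4 = 103 − 317.2/11.4 ≈ 75.175.
Pooling payoff: 0.25 × 103 + 0.75 × 42 = 57.25.
Difference: 75.175 − 57.25 = 17.925, i.e. 17.9 to one decimal place.
The high-quality type prefers to separate.

17.9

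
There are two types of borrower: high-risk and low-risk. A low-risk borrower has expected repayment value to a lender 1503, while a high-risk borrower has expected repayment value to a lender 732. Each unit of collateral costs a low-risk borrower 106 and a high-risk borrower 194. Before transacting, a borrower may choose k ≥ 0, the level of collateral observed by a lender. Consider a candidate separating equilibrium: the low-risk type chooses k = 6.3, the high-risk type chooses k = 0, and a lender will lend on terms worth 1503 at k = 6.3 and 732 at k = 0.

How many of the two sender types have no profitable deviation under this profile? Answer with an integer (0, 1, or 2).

High-risk type: stay at 0 → 732; mimic → 1503 − 194 × 6.3 = 280.8. IC holds (732 ≥ 280.8).
Low-risk type: signal → 1503 − 106 × 6.3 = 835.2; deviate to 0 → 732. IC holds (835.2 ≥ 732).
2 of 2 constraints hold, so this is a separating equilibrium.

2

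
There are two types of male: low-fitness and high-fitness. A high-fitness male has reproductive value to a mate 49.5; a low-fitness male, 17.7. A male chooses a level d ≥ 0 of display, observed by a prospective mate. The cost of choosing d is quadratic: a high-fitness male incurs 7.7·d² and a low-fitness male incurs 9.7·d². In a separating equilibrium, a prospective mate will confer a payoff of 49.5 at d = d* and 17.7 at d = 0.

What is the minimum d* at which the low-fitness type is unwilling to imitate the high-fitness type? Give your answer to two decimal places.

The low-fitness type at d = 0 receives 17.7; imitating at d* yields 49.5 − 9.7·d*².
Indifference: 17.7 = 49.5 − 9.7·d*², so d*² = (49.5 − 17.7) / 9.7 ≈ 3.2784.
d* = √3.2784 ≈ 1.81.

1.81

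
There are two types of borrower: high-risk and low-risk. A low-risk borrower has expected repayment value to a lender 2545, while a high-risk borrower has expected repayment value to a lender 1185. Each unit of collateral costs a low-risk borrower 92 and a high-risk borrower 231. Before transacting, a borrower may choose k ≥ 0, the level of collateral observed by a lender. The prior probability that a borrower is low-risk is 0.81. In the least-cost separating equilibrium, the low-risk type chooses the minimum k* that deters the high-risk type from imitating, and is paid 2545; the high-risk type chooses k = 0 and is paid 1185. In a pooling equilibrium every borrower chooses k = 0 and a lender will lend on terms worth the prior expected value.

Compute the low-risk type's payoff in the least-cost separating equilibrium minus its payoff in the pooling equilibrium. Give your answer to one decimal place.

-283.2

Least-cost separating signal: k* solves 1185 = 2545 − 231·k*, so k* = (2545 − 1185)/231 ≈ 5.8874.
Low-risk type's separating payoff: 2545 − 92 × k* = 2545 − 92 × (2545 − 1185)/231 = 2545 − 125120/231 ≈ 2003.355.
Pooling payoff: 0.81 × 2545 + 0.19 × 1185 = 2286.6.
Difference: 2003.355 − 2286.6 = -283.245, i.e. -283.2 to one decimal place.
The low-risk type would prefer the pooling outcome.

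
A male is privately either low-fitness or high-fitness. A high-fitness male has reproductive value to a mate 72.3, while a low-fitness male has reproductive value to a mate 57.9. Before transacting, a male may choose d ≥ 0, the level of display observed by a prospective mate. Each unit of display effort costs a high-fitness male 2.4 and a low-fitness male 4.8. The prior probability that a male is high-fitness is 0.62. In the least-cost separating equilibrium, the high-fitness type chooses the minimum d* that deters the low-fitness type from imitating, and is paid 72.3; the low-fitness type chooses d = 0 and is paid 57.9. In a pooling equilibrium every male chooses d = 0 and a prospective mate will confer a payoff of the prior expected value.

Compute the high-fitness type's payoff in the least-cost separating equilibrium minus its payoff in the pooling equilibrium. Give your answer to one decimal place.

Least-cost separating signal: d* solves 57.9 = 72.3 − 4.8·d*, so d* = (72.3 − 57.9)/4.8 = 3.
High-fitness type's separating payoff: 72.3 − 2.4 × d* = 72.3 − 2.4 × (72.3 − 57.9)/4.8 = 72.3 − 34.56/4.8 = 65.1.
Pooling payoff: 0.62 × 72.3 + 0.38 × 57.9 = 66.828.
Difference: 65.1 − 66.828 = -1.728, i.e. -1.7 to one decimal place.
The high-fitness type would prefer the pooling outcome.

-1.7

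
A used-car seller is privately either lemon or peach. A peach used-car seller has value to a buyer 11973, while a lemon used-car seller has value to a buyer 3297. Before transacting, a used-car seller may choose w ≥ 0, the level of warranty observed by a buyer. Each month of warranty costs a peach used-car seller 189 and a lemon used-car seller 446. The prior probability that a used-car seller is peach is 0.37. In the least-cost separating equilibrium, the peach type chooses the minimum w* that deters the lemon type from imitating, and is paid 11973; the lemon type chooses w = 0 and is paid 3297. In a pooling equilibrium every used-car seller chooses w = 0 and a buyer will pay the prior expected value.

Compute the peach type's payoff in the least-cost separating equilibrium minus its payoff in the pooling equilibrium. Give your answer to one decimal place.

Least-cost separating signal: w* solves 3297 = 11973 − 446·w*, so w* = (11973 − 3297)/446 ≈ 19.4529.
Peach type's separating payoff: 11973 − 189 × w* = 11973 − 189 × (11973 − 3297)/446 = 11973 − 1639764/446 ≈ 8296.399.
Pooling payoff: 0.37 × 11973 + 0.63 × 3297 = 6507.12.
Difference: 8296.399 − 6507.12 = 1789.279, i.e. 1789.3 to one decimal place.
The peach type prefers to separate.

1789.3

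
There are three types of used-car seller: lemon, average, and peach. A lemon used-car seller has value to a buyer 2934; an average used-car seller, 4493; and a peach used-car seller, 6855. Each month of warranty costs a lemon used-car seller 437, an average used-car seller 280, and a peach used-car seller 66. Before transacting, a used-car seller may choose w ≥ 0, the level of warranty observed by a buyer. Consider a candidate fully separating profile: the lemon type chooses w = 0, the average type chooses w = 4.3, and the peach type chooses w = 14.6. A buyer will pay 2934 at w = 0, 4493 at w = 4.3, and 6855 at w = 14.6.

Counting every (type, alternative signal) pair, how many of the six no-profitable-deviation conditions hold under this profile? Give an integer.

Average (own payoff 4493 − 280×4.3 = 3289): to w=0 gives 2934 → no gain ✓; to w=14.6 gives 6855 − 280×14.6 = 2767 → no gain ✓.
Lemon (own payoff 2934): to w=4.3 gives 4493 − 437×4.3 = 2613.9 → no gain ✓; to w=14.6 gives 6855 − 437×14.6 = 474.8 → no gain ✓.
Peach (own payoff 6855 − 66×14.6 = 5891.4): to w=0 gives 2934 → no gain ✓; to w=4.3 gives 4493 − 66×4.3 = 4209.2 → no gain ✓.
6 of the 6 constraints hold; this profile is a separating equilibrium.

6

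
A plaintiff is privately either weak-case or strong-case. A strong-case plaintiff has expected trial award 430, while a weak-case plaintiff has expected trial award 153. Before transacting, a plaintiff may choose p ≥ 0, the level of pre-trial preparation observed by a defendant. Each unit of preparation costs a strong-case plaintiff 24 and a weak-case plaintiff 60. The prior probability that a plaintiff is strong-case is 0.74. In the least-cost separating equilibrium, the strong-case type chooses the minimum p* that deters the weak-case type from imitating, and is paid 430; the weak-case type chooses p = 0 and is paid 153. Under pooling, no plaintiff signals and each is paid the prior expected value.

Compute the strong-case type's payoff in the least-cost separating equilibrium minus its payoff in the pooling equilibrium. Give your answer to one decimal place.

-38.8

Least-cost separating signal: p* solves 153 = 430 − 60·p*, so p* = (430 − 153)/60 ≈ 4.6167.
Strong-case type's separating payoff: 430 − 24 × p* = 430 − 24 × (430 − 153)/60 = 430 − 6648/60 = 319.2.
Pooling payoff: 0.74 × 430 + 0.26 × 153 = 357.98.
Difference: 319.2 − 357.98 = -38.78, i.e. -38.8 to one decimal place.
The strong-case type would prefer the pooling outcome.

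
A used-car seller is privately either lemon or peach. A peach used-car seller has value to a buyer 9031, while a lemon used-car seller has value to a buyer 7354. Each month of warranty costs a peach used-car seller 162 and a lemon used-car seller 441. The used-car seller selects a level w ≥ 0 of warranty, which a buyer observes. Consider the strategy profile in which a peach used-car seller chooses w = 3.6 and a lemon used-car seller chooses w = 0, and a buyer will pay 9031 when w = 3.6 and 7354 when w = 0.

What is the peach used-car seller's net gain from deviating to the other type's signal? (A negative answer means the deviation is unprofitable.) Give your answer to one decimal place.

-1093.8

Playing w = 3.6 the peach used-car seller receives 9031 − 162 × 3.6 = 8447.8.
Deviating to w = 0 yields 7354 instead.
Gain from deviating: 7354 − 8447.8 = -1093.8.
The gain is negative, so the peach type's incentive-compatibility constraint is satisfied.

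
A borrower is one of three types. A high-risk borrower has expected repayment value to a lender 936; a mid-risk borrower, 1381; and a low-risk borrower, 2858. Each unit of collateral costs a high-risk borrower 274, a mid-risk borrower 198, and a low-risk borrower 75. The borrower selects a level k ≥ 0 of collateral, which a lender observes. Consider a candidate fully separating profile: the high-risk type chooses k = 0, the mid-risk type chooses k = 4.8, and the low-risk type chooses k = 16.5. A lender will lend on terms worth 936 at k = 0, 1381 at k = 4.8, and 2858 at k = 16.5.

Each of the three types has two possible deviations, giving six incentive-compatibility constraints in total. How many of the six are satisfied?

5

Mid-risk (own payoff 1381 − 198×4.8 = 430.6): to k=0 gives 936 → profitable ✗; to k=16.5 gives 2858 − 198×16.5 = -409 → no gain ✓.
High-risk (own payoff 936): to k=4.8 gives 1381 − 274×4.8 = 65.8 → no gain ✓; to k=16.5 gives 2858 − 274×16.5 = -1663 → no gain ✓.
Low-risk (own payoff 2858 − 75×16.5 = 1620.5): to k=0 gives 936 → no gain ✓; to k=4.8 gives 1381 − 75×4.8 = 1021 → no gain ✓.
5 of the 6 constraints hold; not an equilibrium.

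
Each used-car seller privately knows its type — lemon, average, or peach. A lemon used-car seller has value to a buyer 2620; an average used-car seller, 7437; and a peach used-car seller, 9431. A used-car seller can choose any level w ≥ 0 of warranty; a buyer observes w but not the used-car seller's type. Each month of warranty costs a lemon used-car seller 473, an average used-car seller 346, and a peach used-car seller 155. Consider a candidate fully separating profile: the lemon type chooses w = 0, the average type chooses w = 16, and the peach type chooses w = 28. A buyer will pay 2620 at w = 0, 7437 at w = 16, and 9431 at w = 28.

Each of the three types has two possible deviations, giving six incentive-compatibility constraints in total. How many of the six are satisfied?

Average (own payoff 7437 − 346×16 = 1901): to w=0 gives 2620 → profitable ✗; to w=28 gives 9431 − 346×28 = -257 → no gain ✓.
Peach (own payoff 9431 − 155×28 = 5091): to w=0 gives 2620 → no gain ✓; to w=16 gives 7437 − 155×16 = 4957 → no gain ✓.
Lemon (own payoff 2620): to w=16 gives 7437 − 473×16 = -131 → no gain ✓; to w=28 gives 9431 − 473×28 = -3813 → no gain ✓.
5 of the 6 constraints hold; not an equilibrium.

5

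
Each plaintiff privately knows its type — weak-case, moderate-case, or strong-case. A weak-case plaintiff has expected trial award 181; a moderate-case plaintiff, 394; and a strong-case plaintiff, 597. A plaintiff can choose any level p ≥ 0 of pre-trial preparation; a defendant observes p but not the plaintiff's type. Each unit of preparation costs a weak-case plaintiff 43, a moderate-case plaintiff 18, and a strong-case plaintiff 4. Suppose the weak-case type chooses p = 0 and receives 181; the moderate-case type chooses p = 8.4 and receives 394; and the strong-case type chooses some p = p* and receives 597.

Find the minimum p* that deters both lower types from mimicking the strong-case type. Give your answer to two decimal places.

19.68

Moderate-case type (on-path payoff 394 − 18×8.4 = 242.8) won't mimic when 242.8 ≥ 597 − 18·p*, i.e. p* ≥ 19.68.
Weak-case type (on-path payoff 181) won't mimic when 181 ≥ 597 − 43·p*, i.e. p* ≥ 9.67.
Both must hold, so p* = max(9.67, 19.68) = 19.68. The moderate-case type's constraint binds.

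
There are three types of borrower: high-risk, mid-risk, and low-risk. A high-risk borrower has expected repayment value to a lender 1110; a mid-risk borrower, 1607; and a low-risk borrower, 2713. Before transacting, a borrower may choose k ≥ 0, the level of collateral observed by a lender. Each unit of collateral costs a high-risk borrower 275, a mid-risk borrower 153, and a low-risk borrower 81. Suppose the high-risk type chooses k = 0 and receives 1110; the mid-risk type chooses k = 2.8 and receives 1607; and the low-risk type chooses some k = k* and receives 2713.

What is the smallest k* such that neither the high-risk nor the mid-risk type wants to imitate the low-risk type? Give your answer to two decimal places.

10.03

High-risk type (on-path payoff 1110) won't mimic when 1110 ≥ 2713 − 275·k*, i.e. k* ≥ 5.83.
Mid-risk type (on-path payoff 1607 − 153×2.8 = 1178.6) won't mimic when 1178.6 ≥ 2713 − 153·k*, i.e. k* ≥ 10.03.
Both must hold, so k* = max(5.83, 10.03) = 10.03. The mid-risk type's constraint binds.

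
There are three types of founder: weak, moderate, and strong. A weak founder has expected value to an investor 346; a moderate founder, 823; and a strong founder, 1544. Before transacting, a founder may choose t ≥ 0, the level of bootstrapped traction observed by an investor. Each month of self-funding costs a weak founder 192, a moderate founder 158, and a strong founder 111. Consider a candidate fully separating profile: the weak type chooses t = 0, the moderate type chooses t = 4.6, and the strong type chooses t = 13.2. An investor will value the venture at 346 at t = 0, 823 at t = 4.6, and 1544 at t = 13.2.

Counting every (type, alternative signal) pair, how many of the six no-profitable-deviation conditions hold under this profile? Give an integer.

3

Strong (own payoff 1544 − 111×13.2 = 78.8): to t=0 gives 346 → profitable ✗; to t=4.6 gives 823 − 111×4.6 = 312.4 → profitable ✗.
Weak (own payoff 346): to t=4.6 gives 823 − 192×4.6 = -60.2 → no gain ✓; to t=13.2 gives 1544 − 192×13.2 = -990.4 → no gain ✓.
Moderate (own payoff 823 − 158×4.6 = 96.2): to t=0 gives 346 → profitable ✗; to t=13.2 gives 1544 − 158×13.2 = -541.6 → no gain ✓.
3 of the 6 constraints hold; not an equilibrium.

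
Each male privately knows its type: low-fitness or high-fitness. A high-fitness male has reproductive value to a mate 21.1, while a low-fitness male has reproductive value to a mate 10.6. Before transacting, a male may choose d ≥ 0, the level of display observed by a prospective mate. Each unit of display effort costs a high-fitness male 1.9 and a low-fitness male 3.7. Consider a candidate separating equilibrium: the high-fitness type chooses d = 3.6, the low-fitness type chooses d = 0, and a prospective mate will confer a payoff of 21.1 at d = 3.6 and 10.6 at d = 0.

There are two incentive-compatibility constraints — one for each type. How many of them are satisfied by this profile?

Low-fitness type: stay at 0 → 10.6; mimic → 21.1 − 3.7 × 3.6 = 7.78. IC holds (10.6 ≥ 7.78).
High-fitness type: signal → 21.1 − 1.9 × 3.6 = 14.26; deviate to 0 → 10.6. IC holds (14.26 ≥ 10.6).
2 of 2 constraints hold, so this is a separating equilibrium.

2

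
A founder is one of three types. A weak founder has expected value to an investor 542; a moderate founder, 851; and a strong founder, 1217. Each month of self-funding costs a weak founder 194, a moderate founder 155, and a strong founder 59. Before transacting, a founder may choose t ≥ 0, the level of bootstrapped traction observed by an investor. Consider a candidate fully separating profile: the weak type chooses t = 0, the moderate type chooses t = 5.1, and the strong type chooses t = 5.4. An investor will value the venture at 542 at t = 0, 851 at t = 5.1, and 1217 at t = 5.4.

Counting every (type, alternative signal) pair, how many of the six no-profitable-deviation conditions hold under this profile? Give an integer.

Weak (own payoff 542): to t=5.1 gives 851 − 194×5.1 = -138.4 → no gain ✓; to t=5.4 gives 1217 − 194×5.4 = 169.4 → no gain ✓.
Moderate (own payoff 851 − 155×5.1 = 60.5): to t=0 gives 542 → profitable ✗; to t=5.4 gives 1217 − 155×5.4 = 380 → profitable ✗.
Strong (own payoff 1217 − 59×5.4 = 898.4): to t=0 gives 542 → no gain ✓; to t=5.1 gives 851 − 59×5.1 = 550.1 → no gain ✓.
4 of the 6 constraints hold; not an equilibrium.

4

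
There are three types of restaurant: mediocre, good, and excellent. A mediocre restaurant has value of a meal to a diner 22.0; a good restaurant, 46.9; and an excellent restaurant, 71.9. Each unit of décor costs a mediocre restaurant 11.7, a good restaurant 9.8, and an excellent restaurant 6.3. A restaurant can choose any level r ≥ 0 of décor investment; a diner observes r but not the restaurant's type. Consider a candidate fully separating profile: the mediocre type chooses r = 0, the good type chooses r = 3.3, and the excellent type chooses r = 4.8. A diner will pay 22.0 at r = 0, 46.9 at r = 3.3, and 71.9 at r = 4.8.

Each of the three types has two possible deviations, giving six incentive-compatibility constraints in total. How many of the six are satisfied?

4

Mediocre (own payoff 22.0): to r=3.3 gives 46.9 − 11.7×3.3 = 8.29 → no gain ✓; to r=4.8 gives 71.9 − 11.7×4.8 = 15.74 → no gain ✓.
Excellent (own payoff 71.9 − 6.3×4.8 = 41.66): to r=0 gives 22.0 → no gain ✓; to r=3.3 gives 46.9 − 6.3×3.3 = 26.11 → no gain ✓.
Good (own payoff 46.9 − 9.8×3.3 = 14.56): to r=0 gives 22.0 → profitable ✗; to r=4.8 gives 71.9 − 9.8×4.8 = 24.86 → profitable ✗.
4 of the 6 constraints hold; not an equilibrium.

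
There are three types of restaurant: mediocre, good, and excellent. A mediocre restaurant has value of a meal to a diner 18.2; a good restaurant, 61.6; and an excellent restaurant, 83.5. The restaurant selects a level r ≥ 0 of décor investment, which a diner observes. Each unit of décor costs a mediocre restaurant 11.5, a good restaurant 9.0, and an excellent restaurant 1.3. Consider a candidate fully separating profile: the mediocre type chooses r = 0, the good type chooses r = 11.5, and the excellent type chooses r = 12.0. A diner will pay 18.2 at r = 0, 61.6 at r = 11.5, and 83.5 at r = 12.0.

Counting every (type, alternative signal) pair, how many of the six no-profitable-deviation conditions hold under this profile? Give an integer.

4

Excellent (own payoff 83.5 − 1.3×12.0 = 67.9): to r=0 gives 18.2 → no gain ✓; to r=11.5 gives 61.6 − 1.3×11.5 = 46.65 → no gain ✓.
Good (own payoff 61.6 − 9.0×11.5 = -41.9): to r=0 gives 18.2 → profitable ✗; to r=12.0 gives 83.5 − 9.0×12.0 = -24.5 → profitable ✗.
Mediocre (own payoff 18.2): to r=11.5 gives 61.6 − 11.5×11.5 = -70.65 → no gain ✓; to r=12.0 gives 83.5 − 11.5×12.0 = -54.5 → no gain ✓.
4 of the 6 constraints hold; not an equilibrium.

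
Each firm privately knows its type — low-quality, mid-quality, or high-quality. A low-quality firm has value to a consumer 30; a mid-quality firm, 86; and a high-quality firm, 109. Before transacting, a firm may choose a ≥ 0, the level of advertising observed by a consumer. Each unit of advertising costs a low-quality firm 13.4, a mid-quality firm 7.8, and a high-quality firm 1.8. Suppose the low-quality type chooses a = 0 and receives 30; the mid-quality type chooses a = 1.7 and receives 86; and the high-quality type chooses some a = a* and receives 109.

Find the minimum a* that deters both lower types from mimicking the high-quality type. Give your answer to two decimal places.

5.90

Mid-quality type (on-path payoff 86 − 7.8×1.7 = 72.74) won't mimic when 72.74 ≥ 109 − 7.8·a*, i.e. a* ≥ 4.65.
Low-quality type (on-path payoff 30) won't mimic when 30 ≥ 109 − 13.4·a*, i.e. a* ≥ 5.90.
Both must hold, so a* = max(5.90, 4.65) = 5.90. The low-quality type's constraint binds.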